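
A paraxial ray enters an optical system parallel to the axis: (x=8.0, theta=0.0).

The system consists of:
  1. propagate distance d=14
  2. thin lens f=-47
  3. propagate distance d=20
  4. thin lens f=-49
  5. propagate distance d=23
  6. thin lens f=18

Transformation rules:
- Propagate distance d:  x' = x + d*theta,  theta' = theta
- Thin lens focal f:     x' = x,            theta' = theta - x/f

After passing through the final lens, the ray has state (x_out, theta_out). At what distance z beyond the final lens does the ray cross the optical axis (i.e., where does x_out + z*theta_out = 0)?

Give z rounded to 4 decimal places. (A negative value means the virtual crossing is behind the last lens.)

Answer: 27.7292

Derivation:
Initial: x=8.0000 theta=0.0000
After 1 (propagate distance d=14): x=8.0000 theta=0.0000
After 2 (thin lens f=-47): x=8.0000 theta=8/47 (≈0.1702)
After 3 (propagate distance d=20): x=536/47 (≈11.4043) theta=8/47 (≈0.1702)
After 4 (thin lens f=-49): x=536/47 (≈11.4043) theta=928/2303 (≈0.4030)
After 5 (propagate distance d=23): x=47608/2303 (≈20.6722) theta=928/2303 (≈0.4030)
After 6 (thin lens f=18): x=47608/2303 (≈20.6722) theta=-15452/20727 (≈-0.7455)
z_focus = -x_out/theta_out = -(47608/2303)/(-15452/20727) = 107118/3863 ≈ 27.7292
Rounded to 4 decimal places: z = 27.7292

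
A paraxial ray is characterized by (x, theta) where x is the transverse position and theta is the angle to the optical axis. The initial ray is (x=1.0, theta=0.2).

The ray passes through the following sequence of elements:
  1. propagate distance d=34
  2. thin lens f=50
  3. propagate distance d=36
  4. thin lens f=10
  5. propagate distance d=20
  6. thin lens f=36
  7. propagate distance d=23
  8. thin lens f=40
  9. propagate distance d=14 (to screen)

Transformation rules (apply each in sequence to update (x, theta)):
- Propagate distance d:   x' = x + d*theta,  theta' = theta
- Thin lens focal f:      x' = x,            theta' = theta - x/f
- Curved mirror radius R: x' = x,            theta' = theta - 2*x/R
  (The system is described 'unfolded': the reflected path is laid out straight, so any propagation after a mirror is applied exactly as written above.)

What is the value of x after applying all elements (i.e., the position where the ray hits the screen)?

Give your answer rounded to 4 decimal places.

Initial: x=1.0000 theta=0.2000
After 1 (propagate distance d=34): x=7.8000 theta=0.2000
After 2 (thin lens f=50): x=7.8000 theta=0.0440
After 3 (propagate distance d=36): x=9.3840 theta=0.0440
After 4 (thin lens f=10): x=9.3840 theta=-0.8944
After 5 (propagate distance d=20): x=-8.5040 theta=-0.8944
After 6 (thin lens f=36): x=-8.5040 theta=-14809/22500 (≈-0.6582)
After 7 (propagate distance d=23): x=-531947/22500 (≈-23.6421) theta=-14809/22500 (≈-0.6582)
After 8 (thin lens f=40): x=-531947/22500 (≈-23.6421) theta=-60413/900000 (≈-0.0671)
After 9 (propagate distance d=14 (to screen)): x=-3687277/150000 (≈-24.5818) theta=-60413/900000 (≈-0.0671)
Rounded to 4 decimal places: x = -24.5818

Answer: -24.5818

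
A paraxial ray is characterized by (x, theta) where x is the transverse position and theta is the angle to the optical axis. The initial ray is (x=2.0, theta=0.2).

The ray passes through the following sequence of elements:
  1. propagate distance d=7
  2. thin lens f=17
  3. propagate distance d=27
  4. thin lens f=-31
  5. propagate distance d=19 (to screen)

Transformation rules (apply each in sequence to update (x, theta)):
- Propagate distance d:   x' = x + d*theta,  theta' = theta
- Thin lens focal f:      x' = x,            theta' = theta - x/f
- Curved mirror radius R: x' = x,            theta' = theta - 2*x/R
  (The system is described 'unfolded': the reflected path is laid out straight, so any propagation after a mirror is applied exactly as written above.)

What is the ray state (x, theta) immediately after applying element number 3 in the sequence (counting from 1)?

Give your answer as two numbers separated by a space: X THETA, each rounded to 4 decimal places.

Answer: 3.4000 0.0000

Derivation:
Initial: x=2.0000 theta=0.2000
After 1 (propagate distance d=7): x=3.4000 theta=0.2000
After 2 (thin lens f=17): x=3.4000 theta=0.0000
After 3 (propagate distance d=27): x=3.4000 theta=0.0000
Rounded to 4 decimal places: x = 3.4000, theta = 0.0000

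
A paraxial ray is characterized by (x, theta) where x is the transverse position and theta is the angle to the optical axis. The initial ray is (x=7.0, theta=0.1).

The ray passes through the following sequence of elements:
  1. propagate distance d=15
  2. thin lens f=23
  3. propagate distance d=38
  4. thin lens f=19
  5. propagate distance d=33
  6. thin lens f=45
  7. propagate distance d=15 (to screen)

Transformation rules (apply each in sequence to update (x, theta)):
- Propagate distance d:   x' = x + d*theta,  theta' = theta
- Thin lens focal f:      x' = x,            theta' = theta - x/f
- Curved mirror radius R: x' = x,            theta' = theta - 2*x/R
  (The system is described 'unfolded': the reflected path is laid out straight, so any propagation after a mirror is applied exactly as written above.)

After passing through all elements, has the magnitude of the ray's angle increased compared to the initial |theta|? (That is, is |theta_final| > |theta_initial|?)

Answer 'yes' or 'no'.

Initial: x=7.0000 theta=0.1000
After 1 (propagate distance d=15): x=8.5000 theta=0.1000
After 2 (thin lens f=23): x=8.5000 theta=-31/115 (≈-0.2696)
After 3 (propagate distance d=38): x=-401/230 (≈-1.7435) theta=-31/115 (≈-0.2696)
After 4 (thin lens f=19): x=-401/230 (≈-1.7435) theta=-777/4370 (≈-0.1778)
After 5 (propagate distance d=33): x=-3326/437 (≈-7.6110) theta=-777/4370 (≈-0.1778)
After 6 (thin lens f=45): x=-3326/437 (≈-7.6110) theta=-341/39330 (≈-0.0087)
After 7 (propagate distance d=15 (to screen)): x=-20297/2622 (≈-7.7410) theta=-341/39330 (≈-0.0087)
|theta_initial|=0.1000 |theta_final|=341/39330 (≈0.0087) -> not increased

Answer: no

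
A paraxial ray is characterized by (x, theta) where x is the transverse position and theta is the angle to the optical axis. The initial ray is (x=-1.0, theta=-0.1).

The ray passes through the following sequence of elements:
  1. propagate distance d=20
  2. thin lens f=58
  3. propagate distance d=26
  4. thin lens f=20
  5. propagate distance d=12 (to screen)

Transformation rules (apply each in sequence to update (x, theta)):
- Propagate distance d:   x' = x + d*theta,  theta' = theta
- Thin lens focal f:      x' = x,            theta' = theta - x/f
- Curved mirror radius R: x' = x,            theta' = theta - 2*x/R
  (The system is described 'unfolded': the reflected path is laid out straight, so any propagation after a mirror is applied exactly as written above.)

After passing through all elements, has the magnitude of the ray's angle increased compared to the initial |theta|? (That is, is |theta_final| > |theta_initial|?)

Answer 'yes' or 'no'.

Answer: yes

Derivation:
Initial: x=-1.0000 theta=-0.1000
After 1 (propagate distance d=20): x=-3.0000 theta=-0.1000
After 2 (thin lens f=58): x=-3.0000 theta=-7/145 (≈-0.0483)
After 3 (propagate distance d=26): x=-617/145 (≈-4.2552) theta=-7/145 (≈-0.0483)
After 4 (thin lens f=20): x=-617/145 (≈-4.2552) theta=477/2900 (≈0.1645)
After 5 (propagate distance d=12 (to screen)): x=-1654/725 (≈-2.2814) theta=477/2900 (≈0.1645)
|theta_initial|=0.1000 |theta_final|=477/2900 (≈0.1645) -> increased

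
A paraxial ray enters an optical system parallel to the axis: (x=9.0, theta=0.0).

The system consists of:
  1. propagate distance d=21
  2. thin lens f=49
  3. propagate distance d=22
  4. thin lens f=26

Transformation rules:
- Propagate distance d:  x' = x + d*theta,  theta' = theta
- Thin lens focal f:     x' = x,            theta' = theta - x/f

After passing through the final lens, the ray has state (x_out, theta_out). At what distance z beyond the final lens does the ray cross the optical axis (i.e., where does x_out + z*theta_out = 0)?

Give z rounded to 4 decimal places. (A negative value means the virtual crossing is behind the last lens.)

Initial: x=9.0000 theta=0.0000
After 1 (propagate distance d=21): x=9.0000 theta=0.0000
After 2 (thin lens f=49): x=9.0000 theta=-9/49 (≈-0.1837)
After 3 (propagate distance d=22): x=243/49 (≈4.9592) theta=-9/49 (≈-0.1837)
After 4 (thin lens f=26): x=243/49 (≈4.9592) theta=-477/1274 (≈-0.3744)
z_focus = -x_out/theta_out = -(243/49)/(-477/1274) = 702/53 ≈ 13.2453
Rounded to 4 decimal places: z = 13.2453

Answer: 13.2453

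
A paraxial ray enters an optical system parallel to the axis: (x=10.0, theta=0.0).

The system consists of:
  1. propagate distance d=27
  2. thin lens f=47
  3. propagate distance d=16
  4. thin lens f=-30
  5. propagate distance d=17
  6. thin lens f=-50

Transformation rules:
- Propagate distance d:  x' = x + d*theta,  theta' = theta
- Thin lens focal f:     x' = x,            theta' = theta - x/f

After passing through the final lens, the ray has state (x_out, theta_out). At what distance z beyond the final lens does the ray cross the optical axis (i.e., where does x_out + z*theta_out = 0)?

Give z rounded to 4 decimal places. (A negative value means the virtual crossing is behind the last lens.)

Initial: x=10.0000 theta=0.0000
After 1 (propagate distance d=27): x=10.0000 theta=0.0000
After 2 (thin lens f=47): x=10.0000 theta=-10/47 (≈-0.2128)
After 3 (propagate distance d=16): x=310/47 (≈6.5957) theta=-10/47 (≈-0.2128)
After 4 (thin lens f=-30): x=310/47 (≈6.5957) theta=1/141 (≈0.0071)
After 5 (propagate distance d=17): x=947/141 (≈6.7163) theta=1/141 (≈0.0071)
After 6 (thin lens f=-50): x=947/141 (≈6.7163) theta=997/7050 (≈0.1414)
z_focus = -x_out/theta_out = -(947/141)/(997/7050) = -47350/997 ≈ -47.4925
Rounded to 4 decimal places: z = -47.4925

Answer: -47.4925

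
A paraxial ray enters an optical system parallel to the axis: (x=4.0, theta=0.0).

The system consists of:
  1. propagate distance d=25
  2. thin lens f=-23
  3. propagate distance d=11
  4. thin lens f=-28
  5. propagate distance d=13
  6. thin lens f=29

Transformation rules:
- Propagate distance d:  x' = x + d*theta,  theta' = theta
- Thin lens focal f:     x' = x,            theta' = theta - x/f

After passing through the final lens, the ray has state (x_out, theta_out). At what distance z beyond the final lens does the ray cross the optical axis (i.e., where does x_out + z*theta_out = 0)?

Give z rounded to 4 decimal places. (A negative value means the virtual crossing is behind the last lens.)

Answer: -1274.5500

Derivation:
Initial: x=4.0000 theta=0.0000
After 1 (propagate distance d=25): x=4.0000 theta=0.0000
After 2 (thin lens f=-23): x=4.0000 theta=4/23 (≈0.1739)
After 3 (propagate distance d=11): x=136/23 (≈5.9130) theta=4/23 (≈0.1739)
After 4 (thin lens f=-28): x=136/23 (≈5.9130) theta=62/161 (≈0.3851)
After 5 (propagate distance d=13): x=1758/161 (≈10.9193) theta=62/161 (≈0.3851)
After 6 (thin lens f=29): x=1758/161 (≈10.9193) theta=40/4669 (≈0.0086)
z_focus = -x_out/theta_out = -(1758/161)/(40/4669) = -1274.5500
Rounded to 4 decimal places: z = -1274.5500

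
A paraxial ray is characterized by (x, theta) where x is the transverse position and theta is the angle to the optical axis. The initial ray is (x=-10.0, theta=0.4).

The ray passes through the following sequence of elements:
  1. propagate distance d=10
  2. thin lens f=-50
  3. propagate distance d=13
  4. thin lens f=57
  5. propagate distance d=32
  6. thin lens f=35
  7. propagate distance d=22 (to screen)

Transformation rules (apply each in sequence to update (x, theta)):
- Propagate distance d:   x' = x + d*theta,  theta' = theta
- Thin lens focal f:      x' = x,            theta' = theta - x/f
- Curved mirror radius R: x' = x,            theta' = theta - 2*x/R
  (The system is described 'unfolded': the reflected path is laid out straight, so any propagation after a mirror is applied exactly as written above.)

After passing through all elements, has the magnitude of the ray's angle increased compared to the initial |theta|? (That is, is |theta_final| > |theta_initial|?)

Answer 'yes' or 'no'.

Answer: no

Derivation:
Initial: x=-10.0000 theta=0.4000
After 1 (propagate distance d=10): x=-6.0000 theta=0.4000
After 2 (thin lens f=-50): x=-6.0000 theta=0.2800
After 3 (propagate distance d=13): x=-2.3600 theta=0.2800
After 4 (thin lens f=57): x=-2.3600 theta=458/1425 (≈0.3214)
After 5 (propagate distance d=32): x=11293/1425 (≈7.9249) theta=458/1425 (≈0.3214)
After 6 (thin lens f=35): x=11293/1425 (≈7.9249) theta=1579/16625 (≈0.0950)
After 7 (propagate distance d=22 (to screen)): x=499469/49875 (≈10.0144) theta=1579/16625 (≈0.0950)
|theta_initial|=0.4000 |theta_final|=1579/16625 (≈0.0950) -> not increased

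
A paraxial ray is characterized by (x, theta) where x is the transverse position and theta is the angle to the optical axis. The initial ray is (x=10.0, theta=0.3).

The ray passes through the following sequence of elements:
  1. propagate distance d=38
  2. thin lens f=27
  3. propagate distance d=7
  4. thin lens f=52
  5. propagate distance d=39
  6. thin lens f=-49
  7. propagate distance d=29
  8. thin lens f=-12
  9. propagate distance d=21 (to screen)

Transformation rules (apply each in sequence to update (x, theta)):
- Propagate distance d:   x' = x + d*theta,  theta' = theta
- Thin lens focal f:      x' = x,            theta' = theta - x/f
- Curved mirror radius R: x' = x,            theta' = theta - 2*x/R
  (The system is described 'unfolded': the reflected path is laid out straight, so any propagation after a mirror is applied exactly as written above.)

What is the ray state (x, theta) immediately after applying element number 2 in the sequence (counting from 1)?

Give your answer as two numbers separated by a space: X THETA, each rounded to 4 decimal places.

Answer: 21.4000 -0.4926

Derivation:
Initial: x=10.0000 theta=0.3000
After 1 (propagate distance d=38): x=21.4000 theta=0.3000
After 2 (thin lens f=27): x=21.4000 theta=-133/270 (≈-0.4926)
Rounded to 4 decimal places: x = 21.4000, theta = -0.4926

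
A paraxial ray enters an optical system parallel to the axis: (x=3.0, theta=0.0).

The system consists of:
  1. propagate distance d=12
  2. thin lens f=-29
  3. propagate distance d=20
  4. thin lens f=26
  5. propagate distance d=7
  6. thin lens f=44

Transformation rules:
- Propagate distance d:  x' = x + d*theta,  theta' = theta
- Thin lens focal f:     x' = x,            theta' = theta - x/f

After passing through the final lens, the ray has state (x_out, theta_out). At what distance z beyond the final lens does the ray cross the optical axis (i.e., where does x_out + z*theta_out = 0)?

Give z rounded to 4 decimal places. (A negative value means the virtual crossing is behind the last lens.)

Initial: x=3.0000 theta=0.0000
After 1 (propagate distance d=12): x=3.0000 theta=0.0000
After 2 (thin lens f=-29): x=3.0000 theta=3/29 (≈0.1034)
After 3 (propagate distance d=20): x=147/29 (≈5.0690) theta=3/29 (≈0.1034)
After 4 (thin lens f=26): x=147/29 (≈5.0690) theta=-69/754 (≈-0.0915)
After 5 (propagate distance d=7): x=3339/754 (≈4.4284) theta=-69/754 (≈-0.0915)
After 6 (thin lens f=44): x=3339/754 (≈4.4284) theta=-6375/33176 (≈-0.1922)
z_focus = -x_out/theta_out = -(3339/754)/(-6375/33176) = 48972/2125 ≈ 23.0456
Rounded to 4 decimal places: z = 23.0456

Answer: 23.0456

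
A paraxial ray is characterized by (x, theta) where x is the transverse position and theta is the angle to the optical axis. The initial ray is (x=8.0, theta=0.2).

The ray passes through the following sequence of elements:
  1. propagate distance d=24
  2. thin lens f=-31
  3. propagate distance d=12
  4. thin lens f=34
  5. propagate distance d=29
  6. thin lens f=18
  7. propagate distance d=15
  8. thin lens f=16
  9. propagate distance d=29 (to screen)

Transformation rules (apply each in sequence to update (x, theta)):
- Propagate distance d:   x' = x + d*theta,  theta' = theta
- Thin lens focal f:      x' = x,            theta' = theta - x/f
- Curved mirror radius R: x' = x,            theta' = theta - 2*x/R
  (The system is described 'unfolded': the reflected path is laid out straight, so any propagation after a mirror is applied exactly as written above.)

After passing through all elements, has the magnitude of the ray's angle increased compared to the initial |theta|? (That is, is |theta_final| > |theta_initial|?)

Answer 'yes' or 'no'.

Initial: x=8.0000 theta=0.2000
After 1 (propagate distance d=24): x=12.8000 theta=0.2000
After 2 (thin lens f=-31): x=12.8000 theta=19/31 (≈0.6129)
After 3 (propagate distance d=12): x=3124/155 (≈20.1548) theta=19/31 (≈0.6129)
After 4 (thin lens f=34): x=3124/155 (≈20.1548) theta=53/2635 (≈0.0201)
After 5 (propagate distance d=29): x=10929/527 (≈20.7381) theta=53/2635 (≈0.0201)
After 6 (thin lens f=18): x=10929/527 (≈20.7381) theta=-17897/15810 (≈-1.1320)
After 7 (propagate distance d=15): x=233/62 (≈3.7581) theta=-17897/15810 (≈-1.1320)
After 8 (thin lens f=16): x=233/62 (≈3.7581) theta=-345767/252960 (≈-1.3669)
After 9 (propagate distance d=29 (to screen)): x=-9076603/252960 (≈-35.8816) theta=-345767/252960 (≈-1.3669)
|theta_initial|=0.2000 |theta_final|=345767/252960 (≈1.3669) -> increased

Answer: yes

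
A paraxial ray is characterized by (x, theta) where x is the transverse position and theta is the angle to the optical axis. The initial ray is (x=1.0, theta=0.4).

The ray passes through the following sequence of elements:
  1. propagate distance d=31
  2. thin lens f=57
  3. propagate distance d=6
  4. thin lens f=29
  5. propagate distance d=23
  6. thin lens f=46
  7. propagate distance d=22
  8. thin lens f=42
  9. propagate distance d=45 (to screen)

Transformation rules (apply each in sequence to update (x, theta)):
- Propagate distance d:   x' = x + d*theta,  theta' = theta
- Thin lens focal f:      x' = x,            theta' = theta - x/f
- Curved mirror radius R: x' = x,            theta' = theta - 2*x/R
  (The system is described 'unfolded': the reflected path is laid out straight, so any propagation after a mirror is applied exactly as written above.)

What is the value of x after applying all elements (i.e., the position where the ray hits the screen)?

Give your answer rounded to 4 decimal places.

Answer: -21.2621

Derivation:
Initial: x=1.0000 theta=0.4000
After 1 (propagate distance d=31): x=13.4000 theta=0.4000
After 2 (thin lens f=57): x=13.4000 theta=47/285 (≈0.1649)
After 3 (propagate distance d=6): x=1367/95 (≈14.3895) theta=47/285 (≈0.1649)
After 4 (thin lens f=29): x=1367/95 (≈14.3895) theta=-2738/8265 (≈-0.3313)
After 5 (propagate distance d=23): x=589/87 (≈6.7701) theta=-2738/8265 (≈-0.3313)
After 6 (thin lens f=46): x=589/87 (≈6.7701) theta=-181903/380190 (≈-0.4785)
After 7 (propagate distance d=22): x=-713968/190095 (≈-3.7558) theta=-181903/380190 (≈-0.4785)
After 8 (thin lens f=42): x=-713968/190095 (≈-3.7558) theta=-621199/1596798 (≈-0.3890)
After 9 (propagate distance d=45 (to screen)): x=-2978183/140070 (≈-21.2621) theta=-621199/1596798 (≈-0.3890)
Rounded to 4 decimal places: x = -21.2621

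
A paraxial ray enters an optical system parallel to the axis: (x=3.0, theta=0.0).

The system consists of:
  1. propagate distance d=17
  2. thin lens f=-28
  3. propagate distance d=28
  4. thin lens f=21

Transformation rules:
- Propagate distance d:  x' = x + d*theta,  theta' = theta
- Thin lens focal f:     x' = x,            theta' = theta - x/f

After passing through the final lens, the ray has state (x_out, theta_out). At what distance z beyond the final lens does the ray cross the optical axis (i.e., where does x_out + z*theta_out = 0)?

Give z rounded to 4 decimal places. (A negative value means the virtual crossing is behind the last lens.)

Initial: x=3.0000 theta=0.0000
After 1 (propagate distance d=17): x=3.0000 theta=0.0000
After 2 (thin lens f=-28): x=3.0000 theta=3/28 (≈0.1071)
After 3 (propagate distance d=28): x=6.0000 theta=3/28 (≈0.1071)
After 4 (thin lens f=21): x=6.0000 theta=-5/28 (≈-0.1786)
z_focus = -x_out/theta_out = -(6.0000)/(-5/28) = 33.6000
Rounded to 4 decimal places: z = 33.6000

Answer: 33.6000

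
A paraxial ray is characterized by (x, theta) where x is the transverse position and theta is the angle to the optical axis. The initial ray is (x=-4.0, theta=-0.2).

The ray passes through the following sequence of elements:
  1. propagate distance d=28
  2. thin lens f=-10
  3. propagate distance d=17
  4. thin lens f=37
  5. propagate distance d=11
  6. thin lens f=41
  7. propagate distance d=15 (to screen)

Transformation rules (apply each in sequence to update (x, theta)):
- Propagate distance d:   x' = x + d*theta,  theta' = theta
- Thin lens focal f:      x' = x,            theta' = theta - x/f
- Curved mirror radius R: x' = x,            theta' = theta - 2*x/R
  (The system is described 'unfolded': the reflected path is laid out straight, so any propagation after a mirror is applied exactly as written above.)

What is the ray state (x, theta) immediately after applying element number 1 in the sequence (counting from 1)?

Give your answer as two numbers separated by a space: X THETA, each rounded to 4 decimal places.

Answer: -9.6000 -0.2000

Derivation:
Initial: x=-4.0000 theta=-0.2000
After 1 (propagate distance d=28): x=-9.6000 theta=-0.2000
Rounded to 4 decimal places: x = -9.6000, theta = -0.2000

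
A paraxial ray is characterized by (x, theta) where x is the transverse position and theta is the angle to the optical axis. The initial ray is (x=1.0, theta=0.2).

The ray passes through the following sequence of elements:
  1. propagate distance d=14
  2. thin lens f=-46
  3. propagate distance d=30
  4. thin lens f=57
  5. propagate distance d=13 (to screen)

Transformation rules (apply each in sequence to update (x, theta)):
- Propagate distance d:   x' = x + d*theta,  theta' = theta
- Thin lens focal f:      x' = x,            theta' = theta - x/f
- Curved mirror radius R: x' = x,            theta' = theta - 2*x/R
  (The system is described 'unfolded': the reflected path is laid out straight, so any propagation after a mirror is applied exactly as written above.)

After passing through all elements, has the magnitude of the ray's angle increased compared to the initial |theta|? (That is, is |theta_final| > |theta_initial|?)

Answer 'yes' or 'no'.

Initial: x=1.0000 theta=0.2000
After 1 (propagate distance d=14): x=3.8000 theta=0.2000
After 2 (thin lens f=-46): x=3.8000 theta=13/46 (≈0.2826)
After 3 (propagate distance d=30): x=1412/115 (≈12.2783) theta=13/46 (≈0.2826)
After 4 (thin lens f=57): x=1412/115 (≈12.2783) theta=881/13110 (≈0.0672)
After 5 (propagate distance d=13 (to screen)): x=172421/13110 (≈13.1519) theta=881/13110 (≈0.0672)
|theta_initial|=0.2000 |theta_final|=881/13110 (≈0.0672) -> not increased

Answer: no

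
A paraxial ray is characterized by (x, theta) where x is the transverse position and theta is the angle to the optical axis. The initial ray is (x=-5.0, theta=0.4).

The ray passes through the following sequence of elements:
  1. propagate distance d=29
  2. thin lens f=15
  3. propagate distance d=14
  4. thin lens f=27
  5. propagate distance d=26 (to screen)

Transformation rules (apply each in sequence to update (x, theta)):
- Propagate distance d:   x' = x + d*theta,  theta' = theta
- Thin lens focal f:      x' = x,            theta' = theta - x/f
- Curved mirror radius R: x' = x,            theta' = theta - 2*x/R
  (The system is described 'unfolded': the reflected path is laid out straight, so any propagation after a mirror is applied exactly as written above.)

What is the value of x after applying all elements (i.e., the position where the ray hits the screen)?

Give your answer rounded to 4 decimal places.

Answer: -0.8163

Derivation:
Initial: x=-5.0000 theta=0.4000
After 1 (propagate distance d=29): x=6.6000 theta=0.4000
After 2 (thin lens f=15): x=6.6000 theta=-0.0400
After 3 (propagate distance d=14): x=6.0400 theta=-0.0400
After 4 (thin lens f=27): x=6.0400 theta=-178/675 (≈-0.2637)
After 5 (propagate distance d=26 (to screen)): x=-551/675 (≈-0.8163) theta=-178/675 (≈-0.2637)
Rounded to 4 decimal places: x = -0.8163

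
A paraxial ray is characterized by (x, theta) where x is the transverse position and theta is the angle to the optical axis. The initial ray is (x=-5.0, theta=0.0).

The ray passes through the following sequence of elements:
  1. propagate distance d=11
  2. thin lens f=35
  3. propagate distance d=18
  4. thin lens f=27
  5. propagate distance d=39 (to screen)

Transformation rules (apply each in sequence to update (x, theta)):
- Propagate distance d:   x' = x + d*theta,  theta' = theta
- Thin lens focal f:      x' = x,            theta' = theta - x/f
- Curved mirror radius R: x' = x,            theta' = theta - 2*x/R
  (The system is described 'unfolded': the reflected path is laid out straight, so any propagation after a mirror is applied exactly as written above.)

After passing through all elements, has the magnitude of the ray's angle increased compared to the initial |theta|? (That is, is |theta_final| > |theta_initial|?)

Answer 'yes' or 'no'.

Initial: x=-5.0000 theta=0.0000
After 1 (propagate distance d=11): x=-5.0000 theta=0.0000
After 2 (thin lens f=35): x=-5.0000 theta=1/7 (≈0.1429)
After 3 (propagate distance d=18): x=-17/7 (≈-2.4286) theta=1/7 (≈0.1429)
After 4 (thin lens f=27): x=-17/7 (≈-2.4286) theta=44/189 (≈0.2328)
After 5 (propagate distance d=39 (to screen)): x=419/63 (≈6.6508) theta=44/189 (≈0.2328)
|theta_initial|=0.0000 |theta_final|=44/189 (≈0.2328) -> increased

Answer: yes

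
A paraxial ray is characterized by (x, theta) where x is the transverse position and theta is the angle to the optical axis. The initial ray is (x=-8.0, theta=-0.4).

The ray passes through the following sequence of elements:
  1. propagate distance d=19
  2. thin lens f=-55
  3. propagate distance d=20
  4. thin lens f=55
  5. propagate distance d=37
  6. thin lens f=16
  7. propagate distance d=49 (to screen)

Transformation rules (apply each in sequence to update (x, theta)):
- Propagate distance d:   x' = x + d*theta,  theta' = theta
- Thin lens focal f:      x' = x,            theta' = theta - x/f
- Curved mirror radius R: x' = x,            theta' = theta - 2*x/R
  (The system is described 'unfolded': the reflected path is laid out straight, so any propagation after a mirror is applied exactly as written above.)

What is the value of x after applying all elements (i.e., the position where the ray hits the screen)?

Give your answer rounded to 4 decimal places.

Answer: 64.5102

Derivation:
Initial: x=-8.0000 theta=-0.4000
After 1 (propagate distance d=19): x=-15.6000 theta=-0.4000
After 2 (thin lens f=-55): x=-15.6000 theta=-188/275 (≈-0.6836)
After 3 (propagate distance d=20): x=-322/11 (≈-29.2727) theta=-188/275 (≈-0.6836)
After 4 (thin lens f=55): x=-322/11 (≈-29.2727) theta=-458/3025 (≈-0.1514)
After 5 (propagate distance d=37): x=-105496/3025 (≈-34.8747) theta=-458/3025 (≈-0.1514)
After 6 (thin lens f=16): x=-105496/3025 (≈-34.8747) theta=12271/6050 (≈2.0283)
After 7 (propagate distance d=49 (to screen)): x=390287/6050 (≈64.5102) theta=12271/6050 (≈2.0283)
Rounded to 4 decimal places: x = 64.5102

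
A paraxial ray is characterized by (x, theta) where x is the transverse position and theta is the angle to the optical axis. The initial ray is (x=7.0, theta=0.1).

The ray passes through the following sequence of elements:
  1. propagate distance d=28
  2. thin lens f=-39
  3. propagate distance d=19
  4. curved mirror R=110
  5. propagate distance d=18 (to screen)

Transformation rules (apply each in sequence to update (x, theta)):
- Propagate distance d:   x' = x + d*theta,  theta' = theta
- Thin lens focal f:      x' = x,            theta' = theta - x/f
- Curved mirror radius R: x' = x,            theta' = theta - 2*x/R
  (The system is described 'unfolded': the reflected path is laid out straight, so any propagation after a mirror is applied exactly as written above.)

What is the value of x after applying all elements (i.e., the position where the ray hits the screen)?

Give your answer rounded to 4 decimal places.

Answer: 17.4058

Derivation:
Initial: x=7.0000 theta=0.1000
After 1 (propagate distance d=28): x=9.8000 theta=0.1000
After 2 (thin lens f=-39): x=9.8000 theta=137/390 (≈0.3513)
After 3 (propagate distance d=19): x=1285/78 (≈16.4744) theta=137/390 (≈0.3513)
After 4 (curved mirror R=110): x=1285/78 (≈16.4744) theta=37/715 (≈0.0517)
After 5 (propagate distance d=18 (to screen)): x=74671/4290 (≈17.4058) theta=37/715 (≈0.0517)
Rounded to 4 decimal places: x = 17.4058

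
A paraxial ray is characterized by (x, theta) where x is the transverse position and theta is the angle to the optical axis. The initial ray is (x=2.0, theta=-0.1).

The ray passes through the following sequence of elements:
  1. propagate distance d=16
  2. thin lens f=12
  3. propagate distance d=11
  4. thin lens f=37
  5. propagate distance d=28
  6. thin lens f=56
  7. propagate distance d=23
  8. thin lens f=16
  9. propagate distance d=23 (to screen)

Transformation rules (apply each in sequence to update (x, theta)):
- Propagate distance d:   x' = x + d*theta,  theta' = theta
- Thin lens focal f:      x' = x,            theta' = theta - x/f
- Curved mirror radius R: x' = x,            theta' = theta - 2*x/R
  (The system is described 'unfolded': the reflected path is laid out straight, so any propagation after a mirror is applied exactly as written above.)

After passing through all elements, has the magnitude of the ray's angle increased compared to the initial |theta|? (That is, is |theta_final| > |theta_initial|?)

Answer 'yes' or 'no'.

Answer: yes

Derivation:
Initial: x=2.0000 theta=-0.1000
After 1 (propagate distance d=16): x=0.4000 theta=-0.1000
After 2 (thin lens f=12): x=0.4000 theta=-2/15 (≈-0.1333)
After 3 (propagate distance d=11): x=-16/15 (≈-1.0667) theta=-2/15 (≈-0.1333)
After 4 (thin lens f=37): x=-16/15 (≈-1.0667) theta=-58/555 (≈-0.1045)
After 5 (propagate distance d=28): x=-2216/555 (≈-3.9928) theta=-58/555 (≈-0.1045)
After 6 (thin lens f=56): x=-2216/555 (≈-3.9928) theta=-43/1295 (≈-0.0332)
After 7 (propagate distance d=23): x=-18479/3885 (≈-4.7565) theta=-43/1295 (≈-0.0332)
After 8 (thin lens f=16): x=-18479/3885 (≈-4.7565) theta=469/1776 (≈0.2641)
After 9 (propagate distance d=23 (to screen)): x=2213/1680 (≈1.3173) theta=469/1776 (≈0.2641)
|theta_initial|=0.1000 |theta_final|=469/1776 (≈0.2641) -> increased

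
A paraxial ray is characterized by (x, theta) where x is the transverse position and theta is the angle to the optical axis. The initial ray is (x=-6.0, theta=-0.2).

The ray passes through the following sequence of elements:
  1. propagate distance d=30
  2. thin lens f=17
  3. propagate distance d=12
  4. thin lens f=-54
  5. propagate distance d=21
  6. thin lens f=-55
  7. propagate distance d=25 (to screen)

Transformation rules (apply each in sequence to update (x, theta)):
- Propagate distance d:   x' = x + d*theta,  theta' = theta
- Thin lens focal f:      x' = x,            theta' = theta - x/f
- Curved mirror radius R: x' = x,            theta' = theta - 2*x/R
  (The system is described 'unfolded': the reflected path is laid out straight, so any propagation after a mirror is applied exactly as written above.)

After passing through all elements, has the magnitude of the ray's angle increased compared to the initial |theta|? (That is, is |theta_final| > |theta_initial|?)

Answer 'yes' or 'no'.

Answer: yes

Derivation:
Initial: x=-6.0000 theta=-0.2000
After 1 (propagate distance d=30): x=-12.0000 theta=-0.2000
After 2 (thin lens f=17): x=-12.0000 theta=43/85 (≈0.5059)
After 3 (propagate distance d=12): x=-504/85 (≈-5.9294) theta=43/85 (≈0.5059)
After 4 (thin lens f=-54): x=-504/85 (≈-5.9294) theta=101/255 (≈0.3961)
After 5 (propagate distance d=21): x=203/85 (≈2.3882) theta=101/255 (≈0.3961)
After 6 (thin lens f=-55): x=203/85 (≈2.3882) theta=6164/14025 (≈0.4395)
After 7 (propagate distance d=25 (to screen)): x=2207/165 (≈13.3758) theta=6164/14025 (≈0.4395)
|theta_initial|=0.2000 |theta_final|=6164/14025 (≈0.4395) -> increased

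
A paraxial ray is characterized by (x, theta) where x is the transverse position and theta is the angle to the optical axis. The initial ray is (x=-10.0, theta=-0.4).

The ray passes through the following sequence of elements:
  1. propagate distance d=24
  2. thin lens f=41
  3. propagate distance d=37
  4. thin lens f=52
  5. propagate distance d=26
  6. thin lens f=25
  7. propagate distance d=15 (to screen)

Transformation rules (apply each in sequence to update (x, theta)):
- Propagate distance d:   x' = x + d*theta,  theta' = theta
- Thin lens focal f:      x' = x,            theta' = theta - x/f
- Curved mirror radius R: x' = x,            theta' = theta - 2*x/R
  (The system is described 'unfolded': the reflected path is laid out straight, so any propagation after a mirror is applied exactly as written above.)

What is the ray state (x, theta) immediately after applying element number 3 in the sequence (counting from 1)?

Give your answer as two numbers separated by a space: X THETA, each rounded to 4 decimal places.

Answer: -16.7122 0.0780

Derivation:
Initial: x=-10.0000 theta=-0.4000
After 1 (propagate distance d=24): x=-19.6000 theta=-0.4000
After 2 (thin lens f=41): x=-19.6000 theta=16/205 (≈0.0780)
After 3 (propagate distance d=37): x=-3426/205 (≈-16.7122) theta=16/205 (≈0.0780)
Rounded to 4 decimal places: x = -16.7122, theta = 0.0780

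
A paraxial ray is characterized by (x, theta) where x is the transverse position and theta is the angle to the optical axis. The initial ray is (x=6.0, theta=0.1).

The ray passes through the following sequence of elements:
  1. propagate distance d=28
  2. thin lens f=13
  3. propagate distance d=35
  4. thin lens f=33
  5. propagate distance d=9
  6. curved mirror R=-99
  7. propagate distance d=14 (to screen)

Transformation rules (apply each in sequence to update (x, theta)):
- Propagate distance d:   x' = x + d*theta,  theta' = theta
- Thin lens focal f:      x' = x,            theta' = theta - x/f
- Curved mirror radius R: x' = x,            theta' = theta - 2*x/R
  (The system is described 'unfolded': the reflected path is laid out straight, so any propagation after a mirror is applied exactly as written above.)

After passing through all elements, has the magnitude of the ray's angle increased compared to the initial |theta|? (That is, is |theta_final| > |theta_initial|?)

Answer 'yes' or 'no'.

Answer: yes

Derivation:
Initial: x=6.0000 theta=0.1000
After 1 (propagate distance d=28): x=8.8000 theta=0.1000
After 2 (thin lens f=13): x=8.8000 theta=-15/26 (≈-0.5769)
After 3 (propagate distance d=35): x=-1481/130 (≈-11.3923) theta=-15/26 (≈-0.5769)
After 4 (thin lens f=33): x=-1481/130 (≈-11.3923) theta=-497/2145 (≈-0.2317)
After 5 (propagate distance d=9): x=-19273/1430 (≈-13.4776) theta=-497/2145 (≈-0.2317)
After 6 (curved mirror R=-99): x=-19273/1430 (≈-13.4776) theta=-35674/70785 (≈-0.5040)
After 7 (propagate distance d=14 (to screen)): x=-2906899/141570 (≈-20.5333) theta=-35674/70785 (≈-0.5040)
|theta_initial|=0.1000 |theta_final|=35674/70785 (≈0.5040) -> increased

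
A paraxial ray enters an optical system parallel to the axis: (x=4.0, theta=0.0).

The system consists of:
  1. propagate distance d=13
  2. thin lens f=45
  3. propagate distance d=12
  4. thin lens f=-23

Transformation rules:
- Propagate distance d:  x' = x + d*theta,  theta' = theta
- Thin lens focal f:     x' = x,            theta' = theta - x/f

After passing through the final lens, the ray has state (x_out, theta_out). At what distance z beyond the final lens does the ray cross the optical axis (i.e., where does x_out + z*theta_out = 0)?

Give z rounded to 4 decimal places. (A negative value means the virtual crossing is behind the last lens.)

Answer: -75.9000

Derivation:
Initial: x=4.0000 theta=0.0000
After 1 (propagate distance d=13): x=4.0000 theta=0.0000
After 2 (thin lens f=45): x=4.0000 theta=-4/45 (≈-0.0889)
After 3 (propagate distance d=12): x=44/15 (≈2.9333) theta=-4/45 (≈-0.0889)
After 4 (thin lens f=-23): x=44/15 (≈2.9333) theta=8/207 (≈0.0386)
z_focus = -x_out/theta_out = -(44/15)/(8/207) = -75.9000
Rounded to 4 decimal places: z = -75.9000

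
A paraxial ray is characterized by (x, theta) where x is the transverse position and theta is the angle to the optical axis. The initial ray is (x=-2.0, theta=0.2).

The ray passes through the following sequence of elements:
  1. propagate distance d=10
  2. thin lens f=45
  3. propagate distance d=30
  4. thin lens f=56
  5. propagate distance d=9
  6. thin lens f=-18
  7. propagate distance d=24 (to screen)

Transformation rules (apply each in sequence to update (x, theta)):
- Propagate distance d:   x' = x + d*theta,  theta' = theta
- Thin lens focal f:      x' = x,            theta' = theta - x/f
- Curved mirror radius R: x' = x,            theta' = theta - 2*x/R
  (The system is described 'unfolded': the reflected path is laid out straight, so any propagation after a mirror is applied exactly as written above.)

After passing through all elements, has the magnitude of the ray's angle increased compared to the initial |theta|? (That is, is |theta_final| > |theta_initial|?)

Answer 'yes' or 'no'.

Initial: x=-2.0000 theta=0.2000
After 1 (propagate distance d=10): x=0.0000 theta=0.2000
After 2 (thin lens f=45): x=0.0000 theta=0.2000
After 3 (propagate distance d=30): x=6.0000 theta=0.2000
After 4 (thin lens f=56): x=6.0000 theta=13/140 (≈0.0929)
After 5 (propagate distance d=9): x=957/140 (≈6.8357) theta=13/140 (≈0.0929)
After 6 (thin lens f=-18): x=957/140 (≈6.8357) theta=397/840 (≈0.4726)
After 7 (propagate distance d=24 (to screen)): x=509/28 (≈18.1786) theta=397/840 (≈0.4726)
|theta_initial|=0.2000 |theta_final|=397/840 (≈0.4726) -> increased

Answer: yes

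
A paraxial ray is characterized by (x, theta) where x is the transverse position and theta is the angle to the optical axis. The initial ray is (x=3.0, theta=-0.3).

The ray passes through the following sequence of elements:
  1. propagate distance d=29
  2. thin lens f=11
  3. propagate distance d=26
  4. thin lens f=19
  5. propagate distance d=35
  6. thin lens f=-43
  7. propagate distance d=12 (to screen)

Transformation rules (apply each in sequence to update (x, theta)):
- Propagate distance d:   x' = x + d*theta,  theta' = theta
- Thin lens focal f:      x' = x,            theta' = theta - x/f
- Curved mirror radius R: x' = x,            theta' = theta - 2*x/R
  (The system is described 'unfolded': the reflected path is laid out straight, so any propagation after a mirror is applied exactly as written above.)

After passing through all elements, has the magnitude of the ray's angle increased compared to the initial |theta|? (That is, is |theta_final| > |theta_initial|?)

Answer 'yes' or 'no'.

Answer: yes

Derivation:
Initial: x=3.0000 theta=-0.3000
After 1 (propagate distance d=29): x=-5.7000 theta=-0.3000
After 2 (thin lens f=11): x=-5.7000 theta=12/55 (≈0.2182)
After 3 (propagate distance d=26): x=-3/110 (≈-0.0273) theta=12/55 (≈0.2182)
After 4 (thin lens f=19): x=-3/110 (≈-0.0273) theta=459/2090 (≈0.2196)
After 5 (propagate distance d=35): x=8004/1045 (≈7.6593) theta=459/2090 (≈0.2196)
After 6 (thin lens f=-43): x=8004/1045 (≈7.6593) theta=7149/17974 (≈0.3977)
After 7 (propagate distance d=12 (to screen)): x=558642/44935 (≈12.4322) theta=7149/17974 (≈0.3977)
|theta_initial|=0.3000 |theta_final|=7149/17974 (≈0.3977) -> increased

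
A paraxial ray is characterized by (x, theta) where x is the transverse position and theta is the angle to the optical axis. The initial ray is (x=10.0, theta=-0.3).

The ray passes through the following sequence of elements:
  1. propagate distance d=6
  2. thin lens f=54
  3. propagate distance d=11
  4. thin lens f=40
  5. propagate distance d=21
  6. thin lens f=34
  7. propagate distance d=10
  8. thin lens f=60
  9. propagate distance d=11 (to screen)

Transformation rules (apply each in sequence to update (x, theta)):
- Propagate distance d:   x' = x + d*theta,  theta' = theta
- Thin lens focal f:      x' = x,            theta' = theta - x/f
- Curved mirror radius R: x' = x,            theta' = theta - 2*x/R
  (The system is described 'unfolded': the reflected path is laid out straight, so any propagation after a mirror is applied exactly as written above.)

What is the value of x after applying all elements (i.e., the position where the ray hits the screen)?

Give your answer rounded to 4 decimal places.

Initial: x=10.0000 theta=-0.3000
After 1 (propagate distance d=6): x=8.2000 theta=-0.3000
After 2 (thin lens f=54): x=8.2000 theta=-61/135 (≈-0.4519)
After 3 (propagate distance d=11): x=436/135 (≈3.2296) theta=-61/135 (≈-0.4519)
After 4 (thin lens f=40): x=436/135 (≈3.2296) theta=-719/1350 (≈-0.5326)
After 5 (propagate distance d=21): x=-10739/1350 (≈-7.9548) theta=-719/1350 (≈-0.5326)
After 6 (thin lens f=34): x=-10739/1350 (≈-7.9548) theta=-1523/5100 (≈-0.2986)
After 7 (propagate distance d=10): x=-125549/11475 (≈-10.9411) theta=-1523/5100 (≈-0.2986)
After 8 (thin lens f=60): x=-125549/11475 (≈-10.9411) theta=-20014/172125 (≈-0.1163)
After 9 (propagate distance d=11 (to screen)): x=-2103389/172125 (≈-12.2201) theta=-20014/172125 (≈-0.1163)
Rounded to 4 decimal places: x = -12.2201

Answer: -12.2201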